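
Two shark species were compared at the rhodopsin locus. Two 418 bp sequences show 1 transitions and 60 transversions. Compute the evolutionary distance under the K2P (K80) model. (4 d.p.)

P = 1/418 ≈ 0.002392 and Q = 60/418 ≈ 0.143541.
Under the Kimura two-parameter model, d = −½ ln(1 − 2P − Q) − ¼ ln(1 − 2Q).
1 − 2P − Q = 0.851675, giving −½ ln(0.851675) = 0.080275.
1 − 2Q = 0.712918, giving −¼ ln(0.712918) = 0.084597.
d = 0.080275 + 0.084597 = 0.164872.

0.1649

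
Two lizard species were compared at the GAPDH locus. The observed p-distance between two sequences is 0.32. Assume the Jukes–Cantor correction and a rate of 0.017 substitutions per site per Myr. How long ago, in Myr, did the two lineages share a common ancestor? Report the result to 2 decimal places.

d = −(3/4) ln(1 − 4p/3) = −0.75 ln(1 − 0.426667) = −0.75 ln(0.573333)
  = −0.75 × (-0.556289) = 0.417217 substitutions/site.
Under a molecular clock d = 2μt, so t = d/(2μ) = 0.417217 / (2 × 0.017) = 12.27 Myr.

12.27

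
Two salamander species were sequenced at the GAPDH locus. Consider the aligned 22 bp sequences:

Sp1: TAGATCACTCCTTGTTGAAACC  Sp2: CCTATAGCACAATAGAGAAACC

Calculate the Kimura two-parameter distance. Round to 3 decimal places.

0.831

Of 22 sites, 3 differences are transitions and 8 are transversions, so P = 3/22 ≈ 0.136364 and Q = 8/22 ≈ 0.363636.
Under the Kimura two-parameter model, d = −½ ln(1 − 2P − Q) − ¼ ln(1 − 2Q).
1 − 2P − Q = 0.363636, giving −½ ln(0.363636) = 0.505801.
1 − 2Q = 0.272728, giving −¼ ln(0.272728) = 0.324820.
d = 0.505801 + 0.324820 = 0.830621.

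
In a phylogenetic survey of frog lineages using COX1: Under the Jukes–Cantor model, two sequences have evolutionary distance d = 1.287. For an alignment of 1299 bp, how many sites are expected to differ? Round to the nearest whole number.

Invert JC69: p = (3/4)(1 − e^(−4d/3)) = 0.75 × (1 − e^(-1.716)) = 0.75 × (1 − 0.179784) = 0.615162.
Expected differing sites = pL ≈ 0.615162 × 1299 = 799.095438 ≈ 799.

799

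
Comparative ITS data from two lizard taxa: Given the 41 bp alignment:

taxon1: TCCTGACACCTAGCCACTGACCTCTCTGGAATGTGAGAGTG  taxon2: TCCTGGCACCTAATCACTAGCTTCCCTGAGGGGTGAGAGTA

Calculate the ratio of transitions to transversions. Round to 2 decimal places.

11.00

Transitions are A↔G and C↔T; transversions are all other mismatches.
Transitions: 11. Transversions: 1.
R = 11/1 = 11.00.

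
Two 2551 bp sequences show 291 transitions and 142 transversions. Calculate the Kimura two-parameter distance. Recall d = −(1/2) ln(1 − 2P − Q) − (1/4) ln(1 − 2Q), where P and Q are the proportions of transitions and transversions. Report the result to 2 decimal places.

0.20

P = 291/2551 ≈ 0.114073 and Q = 142/2551 ≈ 0.055664.
Under the Kimura two-parameter model, d = −½ ln(1 − 2P − Q) − ¼ ln(1 − 2Q).
1 − 2P − Q = 0.71619, giving −½ ln(0.71619) = 0.166905.
1 − 2Q = 0.888672, giving −¼ ln(0.888672) = 0.029507.
d = 0.166905 + 0.029507 = 0.196412.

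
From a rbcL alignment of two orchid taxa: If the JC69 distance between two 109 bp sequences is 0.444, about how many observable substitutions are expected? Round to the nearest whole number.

Invert JC69: p = (3/4)(1 − e^(−4d/3)) = 0.75 × (1 − e^(-0.592)) = 0.75 × (1 − 0.553220) = 0.335085.
Expected differing sites = pL ≈ 0.335085 × 109 = 36.524265 ≈ 37.

37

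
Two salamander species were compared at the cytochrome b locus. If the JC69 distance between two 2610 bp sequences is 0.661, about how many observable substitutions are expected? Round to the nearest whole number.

1147

Invert JC69: p = (3/4)(1 − e^(−4d/3)) = 0.75 × (1 − e^(-0.881333)) = 0.75 × (1 − 0.414230) = 0.439328.
Expected differing sites = pL ≈ 0.439328 × 2610 = 1146.64608 ≈ 1147.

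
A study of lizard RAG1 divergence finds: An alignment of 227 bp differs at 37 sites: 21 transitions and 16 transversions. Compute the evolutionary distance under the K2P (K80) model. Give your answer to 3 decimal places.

0.186

P = 21/227 ≈ 0.092511 and Q = 16/227 ≈ 0.070485.
Under the Kimura two-parameter model, d = −½ ln(1 − 2P − Q) − ¼ ln(1 − 2Q).
1 − 2P − Q = 0.744493, giving −½ ln(0.744493) = 0.147526.
1 − 2Q = 0.85903, giving −¼ ln(0.85903) = 0.037988.
d = 0.147526 + 0.037988 = 0.185514.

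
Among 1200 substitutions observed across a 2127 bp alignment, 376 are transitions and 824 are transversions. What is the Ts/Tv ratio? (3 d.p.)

0.456

R = 376/824 = 0.456310… ≈ 0.456 (to 3 d.p.).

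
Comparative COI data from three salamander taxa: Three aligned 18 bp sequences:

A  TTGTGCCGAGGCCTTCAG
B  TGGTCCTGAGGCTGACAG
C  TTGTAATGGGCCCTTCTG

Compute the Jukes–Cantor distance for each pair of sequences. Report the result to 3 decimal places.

A–B: 6/18 sites differ → p ≈ 0.333333, d = −0.75 ln(1 − 0.444444) = 0.440839 ≈ 0.441.
A–C: 6/18 sites differ → p ≈ 0.333333, d = −0.75 ln(1 − 0.444444) = 0.440839 ≈ 0.441.
B–C: 9/18 sites differ → p = 0.5, d = −0.75 ln(1 − 0.666667) = 0.823960 ≈ 0.824.

d(A,B) = 0.441, d(A,C) = 0.441, d(B,C) = 0.824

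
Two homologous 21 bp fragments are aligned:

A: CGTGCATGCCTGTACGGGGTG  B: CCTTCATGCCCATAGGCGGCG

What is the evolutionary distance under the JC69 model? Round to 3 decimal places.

0.441

The sequences differ at 7 of 21 sites (2, 4, 11, 12, 15, 17, 20), so p = 7/21 ≈ 0.333333.
d = −(3/4) ln(1 − 4p/3) = −0.75 ln(1 − 0.444444) = −0.75 ln(0.555556)
  = −0.75 × (-0.587786) = 0.440840 substitutions/site.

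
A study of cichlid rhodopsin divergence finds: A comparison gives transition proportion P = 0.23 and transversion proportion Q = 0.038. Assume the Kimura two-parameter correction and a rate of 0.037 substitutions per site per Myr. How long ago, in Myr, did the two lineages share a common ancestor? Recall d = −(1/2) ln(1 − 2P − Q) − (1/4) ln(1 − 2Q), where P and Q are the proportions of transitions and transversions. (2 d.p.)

Under the Kimura two-parameter model, d = −½ ln(1 − 2P − Q) − ¼ ln(1 − 2Q).
1 − 2P − Q = 0.502, giving −½ ln(0.502) = 0.344578.
1 − 2Q = 0.924, giving −¼ ln(0.924) = 0.019761.
d = 0.344578 + 0.019761 = 0.364339.
Under a molecular clock d = 2μt, so t = d/(2μ) = 0.364339 / (2 × 0.037) = 4.92 Myr.

4.92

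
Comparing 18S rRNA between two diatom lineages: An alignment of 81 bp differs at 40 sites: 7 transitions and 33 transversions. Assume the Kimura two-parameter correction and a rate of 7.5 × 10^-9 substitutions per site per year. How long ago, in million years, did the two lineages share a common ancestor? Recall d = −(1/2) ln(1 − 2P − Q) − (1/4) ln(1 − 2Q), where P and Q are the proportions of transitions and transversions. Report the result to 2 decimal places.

57.04

P = 7/81 ≈ 0.08642 and Q = 33/81 ≈ 0.407407.
Under the Kimura two-parameter model, d = −½ ln(1 − 2P − Q) − ¼ ln(1 − 2Q).
1 − 2P − Q = 0.419753, giving −½ ln(0.419753) = 0.434044.
1 − 2Q = 0.185186, giving −¼ ln(0.185186) = 0.421599.
d = 0.434044 + 0.421599 = 0.855643.
Under a molecular clock d = 2μt, so t = d/(2μ) = 0.855643 / (2 × 7.5 × 10^-9) = 57.04 million years.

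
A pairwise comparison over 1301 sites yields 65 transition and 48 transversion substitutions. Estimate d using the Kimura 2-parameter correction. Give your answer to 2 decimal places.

P = 65/1301 ≈ 0.049962 and Q = 48/1301 ≈ 0.036895.
Under the Kimura two-parameter model, d = −½ ln(1 − 2P − Q) − ¼ ln(1 − 2Q).
1 − 2P − Q = 0.863181, giving −½ ln(0.863181) = 0.073565.
1 − 2Q = 0.92621, giving −¼ ln(0.92621) = 0.019164.
d = 0.073565 + 0.019164 = 0.092729.

0.09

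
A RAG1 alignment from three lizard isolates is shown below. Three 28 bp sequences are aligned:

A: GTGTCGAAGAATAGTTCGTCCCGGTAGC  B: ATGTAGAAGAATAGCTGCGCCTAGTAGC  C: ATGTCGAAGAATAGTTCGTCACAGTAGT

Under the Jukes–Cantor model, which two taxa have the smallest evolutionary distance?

A and C

A–B: 8/28 differ, p = 0.286, d = 0.360.
A–C: 4/28 differ, p = 0.143, d = 0.158.
B–C: 8/28 differ, p = 0.286, d = 0.360.
The smallest distance is between A and C.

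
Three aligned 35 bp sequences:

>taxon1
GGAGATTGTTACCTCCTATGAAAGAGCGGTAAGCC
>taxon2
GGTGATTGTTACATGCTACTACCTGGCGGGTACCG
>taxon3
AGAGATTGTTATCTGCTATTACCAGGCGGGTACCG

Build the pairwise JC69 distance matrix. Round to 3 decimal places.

d(taxon1,taxon2) = 0.513, d(taxon1,taxon3) = 0.458, d(taxon2,taxon3) = 0.195

taxon1–taxon2: 13/35 sites differ → p ≈ 0.371429, d = −0.75 ln(1 − 0.495239) = 0.512753 ≈ 0.513.
taxon1–taxon3: 12/35 sites differ → p ≈ 0.342857, d = −0.75 ln(1 − 0.457143) = 0.458182 ≈ 0.458.
taxon2–taxon3: 6/35 sites differ → p ≈ 0.171429, d = −0.75 ln(1 − 0.228572) = 0.194634 ≈ 0.195.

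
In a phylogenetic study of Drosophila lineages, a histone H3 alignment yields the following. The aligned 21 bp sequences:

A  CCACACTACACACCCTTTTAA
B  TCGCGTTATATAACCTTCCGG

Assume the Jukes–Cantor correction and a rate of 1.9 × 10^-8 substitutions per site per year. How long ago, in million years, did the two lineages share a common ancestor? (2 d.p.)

23.66

The sequences differ at 11 of 21 sites, so p = 11/21 ≈ 0.52381.
d = −(3/4) ln(1 − 4p/3) = −0.75 ln(1 − 0.698413) = −0.75 ln(0.301587)
  = −0.75 × (-1.198697) = 0.899023 substitutions/site.
Under a molecular clock d = 2μt, so t = d/(2μ) = 0.899023 / (2 × 1.9 × 10^-8) = 23.66 million years.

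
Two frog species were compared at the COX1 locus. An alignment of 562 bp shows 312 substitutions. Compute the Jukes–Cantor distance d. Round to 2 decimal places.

1.01

p = 312/562 ≈ 0.55516.
d = −(3/4) ln(1 − 4p/3) = −0.75 ln(1 − 0.740213) = −0.75 ln(0.259787)
  = −0.75 × (-1.347893) = 1.010920 substitutions/site.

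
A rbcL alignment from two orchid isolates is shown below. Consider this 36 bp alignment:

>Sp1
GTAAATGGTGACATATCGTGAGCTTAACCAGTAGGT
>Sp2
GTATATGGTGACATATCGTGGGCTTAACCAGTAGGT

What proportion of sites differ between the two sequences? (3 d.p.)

0.056

The sequences differ at 2 of 36 positions (sites 4, 21).
p = 2/36 = 0.055555… ≈ 0.056 (to 3 d.p.).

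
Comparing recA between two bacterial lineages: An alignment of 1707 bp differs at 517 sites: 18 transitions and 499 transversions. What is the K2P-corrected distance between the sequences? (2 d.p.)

P = 18/1707 ≈ 0.010545 and Q = 499/1707 ≈ 0.292326.
Under the Kimura two-parameter model, d = −½ ln(1 − 2P − Q) − ¼ ln(1 − 2Q).
1 − 2P − Q = 0.686584, giving −½ ln(0.686584) = 0.188013.
1 − 2Q = 0.415348, giving −¼ ln(0.415348) = 0.219660.
d = 0.188013 + 0.219660 = 0.407673.

0.41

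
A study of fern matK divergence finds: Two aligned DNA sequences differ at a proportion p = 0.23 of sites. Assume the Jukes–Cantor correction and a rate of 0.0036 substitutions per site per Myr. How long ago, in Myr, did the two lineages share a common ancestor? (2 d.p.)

38.15

d = −(3/4) ln(1 − 4p/3) = −0.75 ln(1 − 0.306667) = −0.75 ln(0.693333)
  = −0.75 × (-0.366245) = 0.274684 substitutions/site.
Under a molecular clock d = 2μt, so t = d/(2μ) = 0.274684 / (2 × 0.0036) = 38.15 Myr.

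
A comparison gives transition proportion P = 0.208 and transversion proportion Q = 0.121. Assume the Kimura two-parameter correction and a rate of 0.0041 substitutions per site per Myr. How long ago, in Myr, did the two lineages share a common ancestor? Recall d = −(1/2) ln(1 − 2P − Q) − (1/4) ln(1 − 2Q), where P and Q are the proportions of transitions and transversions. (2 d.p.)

Under the Kimura two-parameter model, d = −½ ln(1 − 2P − Q) − ¼ ln(1 − 2Q).
1 − 2P − Q = 0.463, giving −½ ln(0.463) = 0.385014.
1 − 2Q = 0.758, giving −¼ ln(0.758) = 0.069268.
d = 0.385014 + 0.069268 = 0.454282.
Under a molecular clock d = 2μt, so t = d/(2μ) = 0.454282 / (2 × 0.0041) = 55.40 Myr.

55.40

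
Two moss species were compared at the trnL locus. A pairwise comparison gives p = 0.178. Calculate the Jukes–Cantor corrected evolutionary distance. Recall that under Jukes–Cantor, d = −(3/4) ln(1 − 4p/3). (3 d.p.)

0.203

d = −(3/4) ln(1 − 4p/3) = −0.75 ln(1 − 0.237333) = −0.75 ln(0.762667)
  = −0.75 × (-0.270934) = 0.203201 substitutions/site.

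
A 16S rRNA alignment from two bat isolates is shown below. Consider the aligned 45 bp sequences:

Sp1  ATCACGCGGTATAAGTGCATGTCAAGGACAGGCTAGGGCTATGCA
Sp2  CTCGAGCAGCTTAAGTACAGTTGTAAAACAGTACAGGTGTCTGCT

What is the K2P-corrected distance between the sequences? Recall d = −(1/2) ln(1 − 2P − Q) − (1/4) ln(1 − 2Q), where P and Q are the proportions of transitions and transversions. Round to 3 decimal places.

Of 45 sites, 7 differences are transitions and 13 are transversions, so P = 7/45 ≈ 0.155556 and Q = 13/45 ≈ 0.288889.
Under the Kimura two-parameter model, d = −½ ln(1 − 2P − Q) − ¼ ln(1 − 2Q).
1 − 2P − Q = 0.399999, giving −½ ln(0.399999) = 0.458147.
1 − 2Q = 0.422222, giving −¼ ln(0.422222) = 0.215556.
d = 0.458147 + 0.215556 = 0.673703.

0.674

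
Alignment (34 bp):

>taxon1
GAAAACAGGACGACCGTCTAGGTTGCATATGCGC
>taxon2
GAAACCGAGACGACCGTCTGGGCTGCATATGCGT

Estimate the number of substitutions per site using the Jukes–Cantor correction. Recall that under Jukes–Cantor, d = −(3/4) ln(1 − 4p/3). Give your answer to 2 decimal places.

0.20

The sequences differ at 6 of 34 sites (5, 7, 8, 20, 23, 34), so p = 6/34 ≈ 0.176471.
d = −(3/4) ln(1 − 4p/3) = −0.75 ln(1 − 0.235295) = −0.75 ln(0.764705)
  = −0.75 × (-0.268265) = 0.201199 substitutions/site.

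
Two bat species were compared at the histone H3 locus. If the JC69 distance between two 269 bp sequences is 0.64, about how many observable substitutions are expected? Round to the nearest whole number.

116

Invert JC69: p = (3/4)(1 − e^(−4d/3)) = 0.75 × (1 − e^(-0.853333)) = 0.75 × (1 − 0.425993) = 0.430505.
Expected differing sites = pL ≈ 0.430505 × 269 = 115.805845 ≈ 116.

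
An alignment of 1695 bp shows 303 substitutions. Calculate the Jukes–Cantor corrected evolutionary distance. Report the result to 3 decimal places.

0.204

p = 303/1695 ≈ 0.178761.
d = −(3/4) ln(1 − 4p/3) = −0.75 ln(1 − 0.238348) = −0.75 ln(0.761652)
  = −0.75 × (-0.272266) = 0.204200 substitutions/site.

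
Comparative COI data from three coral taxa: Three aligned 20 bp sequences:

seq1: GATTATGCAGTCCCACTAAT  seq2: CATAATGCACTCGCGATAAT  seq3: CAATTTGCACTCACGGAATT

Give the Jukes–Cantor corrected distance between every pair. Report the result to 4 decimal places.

d(seq1,seq2) = 0.3831, d(seq1,seq3) = 0.6872, d(seq2,seq3) = 0.4715

seq1–seq2: 6/20 sites differ → p = 0.3, d = −0.75 ln(1 − 0.4) = 0.383119 ≈ 0.3831.
seq1–seq3: 9/20 sites differ → p = 0.45, d = −0.75 ln(1 − 0.6) = 0.687218 ≈ 0.6872.
seq2–seq3: 7/20 sites differ → p = 0.35, d = −0.75 ln(1 − 0.466667) = 0.471457 ≈ 0.4715.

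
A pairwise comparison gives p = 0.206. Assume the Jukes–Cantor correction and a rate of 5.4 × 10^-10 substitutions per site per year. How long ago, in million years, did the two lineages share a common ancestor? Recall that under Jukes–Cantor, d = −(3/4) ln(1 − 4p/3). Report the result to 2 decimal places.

d = −(3/4) ln(1 − 4p/3) = −0.75 ln(1 − 0.274667) = −0.75 ln(0.725333)
  = −0.75 × (-0.321124) = 0.240843 substitutions/site.
Under a molecular clock d = 2μt, so t = d/(2μ) = 0.240843 / (2 × 5.4 × 10^-10) = 223.00 million years.

223.00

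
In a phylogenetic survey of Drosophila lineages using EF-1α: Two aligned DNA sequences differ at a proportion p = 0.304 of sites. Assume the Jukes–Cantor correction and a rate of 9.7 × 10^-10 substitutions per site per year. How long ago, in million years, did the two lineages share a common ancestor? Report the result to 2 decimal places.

d = −(3/4) ln(1 − 4p/3) = −0.75 ln(1 − 0.405333) = −0.75 ln(0.594667)
  = −0.75 × (-0.519754) = 0.389816 substitutions/site.
Under a molecular clock d = 2μt, so t = d/(2μ) = 0.389816 / (2 × 9.7 × 10^-10) = 200.94 million years.

200.94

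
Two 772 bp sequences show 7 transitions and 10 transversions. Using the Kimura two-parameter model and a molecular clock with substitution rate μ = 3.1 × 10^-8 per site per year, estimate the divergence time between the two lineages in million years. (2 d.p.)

P = 7/772 ≈ 0.009067 and Q = 10/772 ≈ 0.012953.
Under the Kimura two-parameter model, d = −½ ln(1 − 2P − Q) − ¼ ln(1 − 2Q).
1 − 2P − Q = 0.968913, giving −½ ln(0.968913) = 0.015790.
1 − 2Q = 0.974094, giving −¼ ln(0.974094) = 0.006562.
d = 0.015790 + 0.006562 = 0.022352.
Under a molecular clock d = 2μt, so t = d/(2μ) = 0.022352 / (2 × 3.1 × 10^-8) = 0.36 million years.

0.36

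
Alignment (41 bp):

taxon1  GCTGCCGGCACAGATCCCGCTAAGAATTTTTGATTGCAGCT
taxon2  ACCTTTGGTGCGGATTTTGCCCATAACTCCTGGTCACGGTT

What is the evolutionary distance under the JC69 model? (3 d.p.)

0.943

The sequences differ at 22 of 41 sites, so p = 22/41 ≈ 0.536585.
d = −(3/4) ln(1 − 4p/3) = −0.75 ln(1 − 0.715447) = −0.75 ln(0.284553)
  = −0.75 × (-1.256836) = 0.942627 substitutions/site.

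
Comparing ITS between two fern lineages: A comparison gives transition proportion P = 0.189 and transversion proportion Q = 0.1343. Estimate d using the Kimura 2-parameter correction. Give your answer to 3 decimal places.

Under the Kimura two-parameter model, d = −½ ln(1 − 2P − Q) − ¼ ln(1 − 2Q).
1 − 2P − Q = 0.4877, giving −½ ln(0.4877) = 0.359027.
1 − 2Q = 0.7314, giving −¼ ln(0.7314) = 0.078199.
d = 0.359027 + 0.078199 = 0.437226.

0.437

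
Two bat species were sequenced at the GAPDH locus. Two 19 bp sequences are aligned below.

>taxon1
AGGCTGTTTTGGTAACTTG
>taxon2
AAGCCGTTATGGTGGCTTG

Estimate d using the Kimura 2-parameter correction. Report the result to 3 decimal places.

0.349

Of 19 sites, 4 differences are transitions and 1 are transversions, so P = 4/19 ≈ 0.210526 and Q = 1/19 ≈ 0.052632.
Under the Kimura two-parameter model, d = −½ ln(1 − 2P − Q) − ¼ ln(1 − 2Q).
1 − 2P − Q = 0.526316, giving −½ ln(0.526316) = 0.320927.
1 − 2Q = 0.894736, giving −¼ ln(0.894736) = 0.027807.
d = 0.320927 + 0.027807 = 0.348734.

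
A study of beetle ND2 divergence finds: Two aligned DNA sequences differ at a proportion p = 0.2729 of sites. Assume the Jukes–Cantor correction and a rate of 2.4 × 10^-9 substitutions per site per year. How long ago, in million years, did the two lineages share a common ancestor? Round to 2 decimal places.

d = −(3/4) ln(1 − 4p/3) = −0.75 ln(1 − 0.363867) = −0.75 ln(0.636133)
  = −0.75 × (-0.452348) = 0.339261 substitutions/site.
Under a molecular clock d = 2μt, so t = d/(2μ) = 0.339261 / (2 × 2.4 × 10^-9) = 70.68 million years.

70.68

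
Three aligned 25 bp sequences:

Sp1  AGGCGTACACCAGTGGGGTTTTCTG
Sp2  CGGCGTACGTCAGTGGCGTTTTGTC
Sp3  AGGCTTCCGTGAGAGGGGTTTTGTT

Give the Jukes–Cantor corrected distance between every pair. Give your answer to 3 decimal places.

Sp1–Sp2: 6/25 sites differ → p = 0.24, d = −0.75 ln(1 − 0.32) = 0.289247 ≈ 0.289.
Sp1–Sp3: 8/25 sites differ → p = 0.32, d = −0.75 ln(1 − 0.426667) = 0.417216 ≈ 0.417.
Sp2–Sp3: 7/25 sites differ → p = 0.28, d = −0.75 ln(1 − 0.373333) = 0.350505 ≈ 0.351.

d(Sp1,Sp2) = 0.289, d(Sp1,Sp3) = 0.417, d(Sp2,Sp3) = 0.351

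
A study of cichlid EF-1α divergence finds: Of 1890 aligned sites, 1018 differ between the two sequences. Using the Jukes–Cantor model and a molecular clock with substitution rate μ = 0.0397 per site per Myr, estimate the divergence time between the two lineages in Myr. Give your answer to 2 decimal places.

p = 1018/1890 ≈ 0.538624.
d = −(3/4) ln(1 − 4p/3) = −0.75 ln(1 − 0.718165) = −0.75 ln(0.281835)
  = −0.75 × (-1.266433) = 0.949825 substitutions/site.
Under a molecular clock d = 2μt, so t = d/(2μ) = 0.949825 / (2 × 0.0397) = 11.96 Myr.

11.96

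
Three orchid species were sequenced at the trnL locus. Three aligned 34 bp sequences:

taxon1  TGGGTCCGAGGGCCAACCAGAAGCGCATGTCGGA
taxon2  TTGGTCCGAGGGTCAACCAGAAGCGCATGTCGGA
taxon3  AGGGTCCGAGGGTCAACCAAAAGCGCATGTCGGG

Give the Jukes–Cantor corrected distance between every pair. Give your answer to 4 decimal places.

taxon1–taxon2: 2/34 sites differ → p ≈ 0.058824, d = −0.75 ln(1 − 0.078432) = 0.061259 ≈ 0.0613.
taxon1–taxon3: 4/34 sites differ → p ≈ 0.117647, d = −0.75 ln(1 − 0.156863) = 0.127969 ≈ 0.1280.
taxon2–taxon3: 4/34 sites differ → p ≈ 0.117647, d = −0.75 ln(1 − 0.156863) = 0.127969 ≈ 0.1280.

d(taxon1,taxon2) = 0.0613, d(taxon1,taxon3) = 0.1280, d(taxon2,taxon3) = 0.1280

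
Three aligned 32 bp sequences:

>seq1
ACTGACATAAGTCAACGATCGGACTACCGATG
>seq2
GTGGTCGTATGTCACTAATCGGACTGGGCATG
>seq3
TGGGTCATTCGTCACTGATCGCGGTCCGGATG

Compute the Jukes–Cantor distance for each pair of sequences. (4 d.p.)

seq1–seq2: 13/32 sites differ → p = 0.40625, d = −0.75 ln(1 − 0.541667) = 0.585119 ≈ 0.5851.
seq1–seq3: 13/32 sites differ → p = 0.40625, d = −0.75 ln(1 − 0.541667) = 0.585119 ≈ 0.5851.
seq2–seq3: 12/32 sites differ → p = 0.375, d = −0.75 ln(1 − 0.5) = 0.519860 ≈ 0.5199.

d(seq1,seq2) = 0.5851, d(seq1,seq3) = 0.5851, d(seq2,seq3) = 0.5199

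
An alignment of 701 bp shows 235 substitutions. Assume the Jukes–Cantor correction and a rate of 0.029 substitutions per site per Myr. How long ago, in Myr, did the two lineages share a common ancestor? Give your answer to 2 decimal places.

7.66

p = 235/701 ≈ 0.335235.
d = −(3/4) ln(1 − 4p/3) = −0.75 ln(1 − 0.44698) = −0.75 ln(0.55302)
  = −0.75 × (-0.592361) = 0.444271 substitutions/site.
Under a molecular clock d = 2μt, so t = d/(2μ) = 0.444271 / (2 × 0.029) = 7.66 Myr.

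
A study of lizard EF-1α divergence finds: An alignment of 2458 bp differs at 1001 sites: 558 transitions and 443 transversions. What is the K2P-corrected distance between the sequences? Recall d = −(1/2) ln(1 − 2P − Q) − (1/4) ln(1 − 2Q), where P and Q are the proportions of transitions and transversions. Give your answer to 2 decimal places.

0.61

P = 558/2458 ≈ 0.227014 and Q = 443/2458 ≈ 0.180228.
Under the Kimura two-parameter model, d = −½ ln(1 − 2P − Q) − ¼ ln(1 − 2Q).
1 − 2P − Q = 0.365744, giving −½ ln(0.365744) = 0.502911.
1 − 2Q = 0.639544, giving −¼ ln(0.639544) = 0.111750.
d = 0.502911 + 0.111750 = 0.614661.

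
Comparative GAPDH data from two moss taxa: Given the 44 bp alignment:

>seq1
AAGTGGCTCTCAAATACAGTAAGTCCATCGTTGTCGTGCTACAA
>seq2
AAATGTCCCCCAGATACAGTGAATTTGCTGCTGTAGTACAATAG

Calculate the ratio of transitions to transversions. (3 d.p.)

Transitions are A↔G and C↔T; transversions are all other mismatches.
Transitions: 15. Transversions: 3.
R = 15/3 = 5.000.

5.000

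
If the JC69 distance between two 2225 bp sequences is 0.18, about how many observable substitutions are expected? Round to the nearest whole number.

356

Invert JC69: p = (3/4)(1 − e^(−4d/3)) = 0.75 × (1 − e^(-0.24)) = 0.75 × (1 − 0.786628) = 0.160029.
Expected differing sites = pL ≈ 0.160029 × 2225 = 356.064525 ≈ 356.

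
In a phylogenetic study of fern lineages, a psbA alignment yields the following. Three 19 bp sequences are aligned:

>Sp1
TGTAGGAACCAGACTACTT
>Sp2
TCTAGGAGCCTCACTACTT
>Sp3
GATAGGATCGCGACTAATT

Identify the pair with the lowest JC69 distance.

Sp1–Sp2: 4/19 differ, p = 0.211, d = 0.247.
Sp1–Sp3: 6/19 differ, p = 0.316, d = 0.410.
Sp2–Sp3: 7/19 differ, p = 0.368, d = 0.507.
The smallest distance is between Sp1 and Sp2.

Sp1 and Sp2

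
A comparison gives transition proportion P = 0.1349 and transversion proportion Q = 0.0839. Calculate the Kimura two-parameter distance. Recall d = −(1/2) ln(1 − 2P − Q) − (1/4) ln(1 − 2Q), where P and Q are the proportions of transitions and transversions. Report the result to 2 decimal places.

Under the Kimura two-parameter model, d = −½ ln(1 − 2P − Q) − ¼ ln(1 − 2Q).
1 − 2P − Q = 0.6463, giving −½ ln(0.6463) = 0.218246.
1 − 2Q = 0.8322, giving −¼ ln(0.8322) = 0.045921.
d = 0.218246 + 0.045921 = 0.264167.

0.26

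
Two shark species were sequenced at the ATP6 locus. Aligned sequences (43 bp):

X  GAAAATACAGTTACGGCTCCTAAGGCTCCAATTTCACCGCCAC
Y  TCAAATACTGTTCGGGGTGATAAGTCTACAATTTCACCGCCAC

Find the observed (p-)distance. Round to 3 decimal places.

The sequences differ at 10 of 43 positions (sites 1, 2, 9, 13, 14, 17, 19, 20, 25, 28).
p = 10/43 = 0.232558… ≈ 0.233 (to 3 d.p.).

0.233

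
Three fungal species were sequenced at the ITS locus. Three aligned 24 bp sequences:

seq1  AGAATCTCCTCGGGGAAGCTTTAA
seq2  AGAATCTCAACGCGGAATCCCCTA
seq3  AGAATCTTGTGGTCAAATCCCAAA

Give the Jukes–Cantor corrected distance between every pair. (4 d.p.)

d(seq1,seq2) = 0.4408, d(seq1,seq3) = 0.6082, d(seq2,seq3) = 0.5199

seq1–seq2: 8/24 sites differ → p ≈ 0.333333, d = −0.75 ln(1 − 0.444444) = 0.440839 ≈ 0.4408.
seq1–seq3: 10/24 sites differ → p ≈ 0.416667, d = −0.75 ln(1 − 0.555556) = 0.608198 ≈ 0.6082.
seq2–seq3: 9/24 sites differ → p = 0.375, d = −0.75 ln(1 − 0.5) = 0.519860 ≈ 0.5199.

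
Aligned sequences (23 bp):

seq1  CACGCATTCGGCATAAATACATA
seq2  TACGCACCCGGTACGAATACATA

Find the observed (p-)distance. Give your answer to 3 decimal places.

The sequences differ at 6 of 23 positions (sites 1, 7, 8, 12, 14, 15).
p = 6/23 = 0.260869… ≈ 0.261 (to 3 d.p.).

0.261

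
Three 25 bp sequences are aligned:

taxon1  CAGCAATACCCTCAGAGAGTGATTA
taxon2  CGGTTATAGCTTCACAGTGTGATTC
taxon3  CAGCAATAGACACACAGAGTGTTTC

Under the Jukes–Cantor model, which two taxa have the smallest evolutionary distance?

taxon1 and taxon3

taxon1–taxon2: 8/25 differ, p = 0.320, d = 0.417.
taxon1–taxon3: 6/25 differ, p = 0.240, d = 0.289.
taxon2–taxon3: 8/25 differ, p = 0.320, d = 0.417.
The smallest distance is between taxon1 and taxon3.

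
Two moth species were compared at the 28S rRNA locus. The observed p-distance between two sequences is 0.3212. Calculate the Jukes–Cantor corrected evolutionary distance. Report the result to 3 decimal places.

0.419

d = −(3/4) ln(1 − 4p/3) = −0.75 ln(1 − 0.428267) = −0.75 ln(0.571733)
  = −0.75 × (-0.559083) = 0.419312 substitutions/site.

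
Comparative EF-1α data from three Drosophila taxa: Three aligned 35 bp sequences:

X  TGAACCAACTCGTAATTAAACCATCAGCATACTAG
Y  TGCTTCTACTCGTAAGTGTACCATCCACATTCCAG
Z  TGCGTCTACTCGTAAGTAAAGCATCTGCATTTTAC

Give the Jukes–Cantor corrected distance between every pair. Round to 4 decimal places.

X–Y: 11/35 sites differ → p ≈ 0.314286, d = −0.75 ln(1 − 0.419048) = 0.407315 ≈ 0.4073.
X–Z: 10/35 sites differ → p ≈ 0.285714, d = −0.75 ln(1 − 0.380952) = 0.359679 ≈ 0.3597.
Y–Z: 9/35 sites differ → p ≈ 0.257143, d = −0.75 ln(1 − 0.342857) = 0.314890 ≈ 0.3149.

d(X,Y) = 0.4073, d(X,Z) = 0.3597, d(Y,Z) = 0.3149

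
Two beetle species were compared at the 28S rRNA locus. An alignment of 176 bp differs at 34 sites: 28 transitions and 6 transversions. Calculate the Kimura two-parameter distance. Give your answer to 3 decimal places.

P = 28/176 ≈ 0.159091 and Q = 6/176 ≈ 0.034091.
Under the Kimura two-parameter model, d = −½ ln(1 − 2P − Q) − ¼ ln(1 − 2Q).
1 − 2P − Q = 0.647727, giving −½ ln(0.647727) = 0.217143.
1 − 2Q = 0.931818, giving −¼ ln(0.931818) = 0.017654.
d = 0.217143 + 0.017654 = 0.234797.

0.235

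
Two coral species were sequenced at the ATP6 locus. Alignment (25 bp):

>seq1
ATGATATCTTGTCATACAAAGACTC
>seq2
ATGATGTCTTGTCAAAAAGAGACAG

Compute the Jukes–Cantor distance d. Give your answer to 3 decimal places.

The sequences differ at 6 of 25 sites (6, 15, 17, 19, 24, 25), so p = 6/25 = 0.24.
d = −(3/4) ln(1 − 4p/3) = −0.75 ln(1 − 0.32) = −0.75 ln(0.68)
  = −0.75 × (-0.385662) = 0.289247 substitutions/site.

0.289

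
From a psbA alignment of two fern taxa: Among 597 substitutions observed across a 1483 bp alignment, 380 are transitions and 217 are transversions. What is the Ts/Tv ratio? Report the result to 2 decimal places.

1.75

R = 380/217 = 1.751152… ≈ 1.75 (to 2 d.p.).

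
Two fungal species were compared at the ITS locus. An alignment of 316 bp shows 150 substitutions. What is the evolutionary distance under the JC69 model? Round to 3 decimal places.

p = 150/316 ≈ 0.474684.
d = −(3/4) ln(1 − 4p/3) = −0.75 ln(1 − 0.632912) = −0.75 ln(0.367088)
  = −0.75 × (-1.002154) = 0.751616 substitutions/site.

0.752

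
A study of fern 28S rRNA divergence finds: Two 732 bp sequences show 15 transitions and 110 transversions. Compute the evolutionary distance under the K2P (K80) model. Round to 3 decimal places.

0.196

P = 15/732 ≈ 0.020492 and Q = 110/732 ≈ 0.150273.
Under the Kimura two-parameter model, d = −½ ln(1 − 2P − Q) − ¼ ln(1 − 2Q).
1 − 2P − Q = 0.808743, giving −½ ln(0.808743) = 0.106137.
1 − 2Q = 0.699454, giving −¼ ln(0.699454) = 0.089364.
d = 0.106137 + 0.089364 = 0.195501.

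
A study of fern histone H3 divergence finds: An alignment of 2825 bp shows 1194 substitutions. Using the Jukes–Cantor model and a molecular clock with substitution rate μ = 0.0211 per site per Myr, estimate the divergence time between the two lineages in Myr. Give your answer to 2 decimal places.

p = 1194/2825 ≈ 0.422655.
d = −(3/4) ln(1 − 4p/3) = −0.75 ln(1 − 0.56354) = −0.75 ln(0.43646)
  = −0.75 × (-0.829059) = 0.621794 substitutions/site.
Under a molecular clock d = 2μt, so t = d/(2μ) = 0.621794 / (2 × 0.0211) = 14.73 Myr.

14.73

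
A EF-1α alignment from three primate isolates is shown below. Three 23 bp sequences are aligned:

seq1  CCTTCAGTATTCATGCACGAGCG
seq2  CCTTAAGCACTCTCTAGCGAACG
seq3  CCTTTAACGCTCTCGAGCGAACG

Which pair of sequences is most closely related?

seq1–seq2: 9/23 differ, p = 0.391, d = 0.553.
seq1–seq3: 10/23 differ, p = 0.435, d = 0.650.
seq2–seq3: 4/23 differ, p = 0.174, d = 0.198.
The smallest distance is between seq2 and seq3.

seq2 and seq3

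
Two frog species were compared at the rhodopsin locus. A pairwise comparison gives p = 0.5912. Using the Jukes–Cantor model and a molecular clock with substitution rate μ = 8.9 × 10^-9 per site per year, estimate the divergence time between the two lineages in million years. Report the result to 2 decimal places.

d = −(3/4) ln(1 − 4p/3) = −0.75 ln(1 − 0.788267) = −0.75 ln(0.211733)
  = −0.75 × (-1.552429) = 1.164322 substitutions/site.
Under a molecular clock d = 2μt, so t = d/(2μ) = 1.164322 / (2 × 8.9 × 10^-9) = 65.41 million years.

65.41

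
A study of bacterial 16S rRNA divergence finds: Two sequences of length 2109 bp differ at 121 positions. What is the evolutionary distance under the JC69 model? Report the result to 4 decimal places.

0.0597

p = 121/2109 ≈ 0.057373.
d = −(3/4) ln(1 − 4p/3) = −0.75 ln(1 − 0.076497) = −0.75 ln(0.923503)
  = −0.75 × (-0.079581) = 0.059686 substitutions/site.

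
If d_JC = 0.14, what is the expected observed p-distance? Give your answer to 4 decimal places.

p = (3/4)(1 − e^(−4d/3)) = 0.75 × (1 − e^(-0.186667)) = 0.75 × (1 − 0.829720) = 0.127710.

0.1277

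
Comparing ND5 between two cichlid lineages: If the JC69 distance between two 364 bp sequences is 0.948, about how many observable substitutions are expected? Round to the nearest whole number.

Invert JC69: p = (3/4)(1 − e^(−4d/3)) = 0.75 × (1 − e^(-1.264)) = 0.75 × (1 − 0.282522) = 0.538109.
Expected differing sites = pL ≈ 0.538109 × 364 = 195.871676 ≈ 196.

196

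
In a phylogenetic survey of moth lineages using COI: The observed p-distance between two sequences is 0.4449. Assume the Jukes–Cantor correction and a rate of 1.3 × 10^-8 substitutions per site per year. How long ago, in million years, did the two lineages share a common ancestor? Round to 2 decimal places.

d = −(3/4) ln(1 − 4p/3) = −0.75 ln(1 − 0.5932) = −0.75 ln(0.4068)
  = −0.75 × (-0.899434) = 0.674576 substitutions/site.
Under a molecular clock d = 2μt, so t = d/(2μ) = 0.674576 / (2 × 1.3 × 10^-8) = 25.95 million years.

25.95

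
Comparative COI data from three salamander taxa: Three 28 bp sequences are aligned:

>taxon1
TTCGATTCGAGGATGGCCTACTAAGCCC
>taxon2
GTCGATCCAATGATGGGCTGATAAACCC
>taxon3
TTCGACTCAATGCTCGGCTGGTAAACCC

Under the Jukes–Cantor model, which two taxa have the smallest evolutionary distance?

taxon2 and taxon3

taxon1–taxon2: 8/28 differ, p = 0.286, d = 0.360.
taxon1–taxon3: 9/28 differ, p = 0.321, d = 0.420.
taxon2–taxon3: 6/28 differ, p = 0.214, d = 0.252.
The smallest distance is between taxon2 and taxon3.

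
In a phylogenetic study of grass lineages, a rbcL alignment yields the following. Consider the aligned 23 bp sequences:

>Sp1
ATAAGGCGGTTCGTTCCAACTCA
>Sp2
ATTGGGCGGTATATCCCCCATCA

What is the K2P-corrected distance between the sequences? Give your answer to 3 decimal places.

Of 23 sites, 4 differences are transitions and 5 are transversions, so P = 4/23 ≈ 0.173913 and Q = 5/23 ≈ 0.217391.
Under the Kimura two-parameter model, d = −½ ln(1 − 2P − Q) − ¼ ln(1 − 2Q).
1 − 2P − Q = 0.434783, giving −½ ln(0.434783) = 0.416454.
1 − 2Q = 0.565218, giving −¼ ln(0.565218) = 0.142636.
d = 0.416454 + 0.142636 = 0.559090.

0.559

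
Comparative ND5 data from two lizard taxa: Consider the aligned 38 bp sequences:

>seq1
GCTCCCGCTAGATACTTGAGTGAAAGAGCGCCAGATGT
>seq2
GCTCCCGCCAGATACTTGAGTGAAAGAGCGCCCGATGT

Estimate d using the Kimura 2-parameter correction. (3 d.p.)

Of 38 sites, 1 differences are transitions and 1 are transversions, so P = 1/38 ≈ 0.026316 and Q = 1/38 ≈ 0.026316.
Under the Kimura two-parameter model, d = −½ ln(1 − 2P − Q) − ¼ ln(1 − 2Q).
1 − 2P − Q = 0.921052, giving −½ ln(0.921052) = 0.041119.
1 − 2Q = 0.947368, giving −¼ ln(0.947368) = 0.013517.
d = 0.041119 + 0.013517 = 0.054636.

0.055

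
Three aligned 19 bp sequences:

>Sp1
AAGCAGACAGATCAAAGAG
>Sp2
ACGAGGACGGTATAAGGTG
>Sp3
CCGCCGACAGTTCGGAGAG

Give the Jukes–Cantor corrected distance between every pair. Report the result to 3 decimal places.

d(Sp1,Sp2) = 0.749, d(Sp1,Sp3) = 0.410, d(Sp2,Sp3) = 0.907

Sp1–Sp2: 9/19 sites differ → p ≈ 0.473684, d = −0.75 ln(1 − 0.631579) = 0.748897 ≈ 0.749.
Sp1–Sp3: 6/19 sites differ → p ≈ 0.315789, d = −0.75 ln(1 − 0.421052) = 0.409907 ≈ 0.410.
Sp2–Sp3: 10/19 sites differ → p ≈ 0.526316, d = −0.75 ln(1 − 0.701755) = 0.907380 ≈ 0.907.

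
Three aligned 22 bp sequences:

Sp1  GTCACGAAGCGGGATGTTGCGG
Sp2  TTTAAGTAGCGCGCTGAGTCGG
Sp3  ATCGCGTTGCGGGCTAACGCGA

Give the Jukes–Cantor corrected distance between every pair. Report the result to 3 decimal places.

d(Sp1,Sp2) = 0.591, d(Sp1,Sp3) = 0.591, d(Sp2,Sp3) = 0.699

Sp1–Sp2: 9/22 sites differ → p ≈ 0.409091, d = −0.75 ln(1 − 0.545455) = 0.591344 ≈ 0.591.
Sp1–Sp3: 9/22 sites differ → p ≈ 0.409091, d = −0.75 ln(1 − 0.545455) = 0.591344 ≈ 0.591.
Sp2–Sp3: 10/22 sites differ → p ≈ 0.454545, d = −0.75 ln(1 − 0.60606) = 0.698667 ≈ 0.699.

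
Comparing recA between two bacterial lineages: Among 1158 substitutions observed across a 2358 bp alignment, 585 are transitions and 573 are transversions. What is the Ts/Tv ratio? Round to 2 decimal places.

R = 585/573 = 1.020942… ≈ 1.02 (to 2 d.p.).

1.02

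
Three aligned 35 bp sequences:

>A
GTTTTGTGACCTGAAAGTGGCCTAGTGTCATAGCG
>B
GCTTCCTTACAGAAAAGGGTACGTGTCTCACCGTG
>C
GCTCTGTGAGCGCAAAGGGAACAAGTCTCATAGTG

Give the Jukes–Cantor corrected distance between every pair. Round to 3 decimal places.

d(A,B) = 0.705, d(A,C) = 0.407, d(B,C) = 0.458

A–B: 16/35 sites differ → p ≈ 0.457143, d = −0.75 ln(1 − 0.609524) = 0.705292 ≈ 0.705.
A–C: 11/35 sites differ → p ≈ 0.314286, d = −0.75 ln(1 − 0.419048) = 0.407315 ≈ 0.407.
B–C: 12/35 sites differ → p ≈ 0.342857, d = −0.75 ln(1 − 0.457143) = 0.458182 ≈ 0.458.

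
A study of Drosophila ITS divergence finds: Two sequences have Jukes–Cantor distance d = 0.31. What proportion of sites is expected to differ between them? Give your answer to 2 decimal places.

p = (3/4)(1 − e^(−4d/3)) = 0.75 × (1 − e^(-0.413333)) = 0.75 × (1 − 0.661442) = 0.253919.

0.25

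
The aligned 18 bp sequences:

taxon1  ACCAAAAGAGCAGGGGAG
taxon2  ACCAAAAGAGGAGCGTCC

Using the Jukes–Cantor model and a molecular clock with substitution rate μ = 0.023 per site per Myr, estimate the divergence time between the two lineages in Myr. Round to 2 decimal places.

7.54

The sequences differ at 5 of 18 sites (11, 14, 16, 17, 18), so p = 5/18 ≈ 0.277778.
d = −(3/4) ln(1 − 4p/3) = −0.75 ln(1 − 0.370371) = −0.75 ln(0.629629)
  = −0.75 × (-0.462625) = 0.346969 substitutions/site.
Under a molecular clock d = 2μt, so t = d/(2μ) = 0.346969 / (2 × 0.023) = 7.54 Myr.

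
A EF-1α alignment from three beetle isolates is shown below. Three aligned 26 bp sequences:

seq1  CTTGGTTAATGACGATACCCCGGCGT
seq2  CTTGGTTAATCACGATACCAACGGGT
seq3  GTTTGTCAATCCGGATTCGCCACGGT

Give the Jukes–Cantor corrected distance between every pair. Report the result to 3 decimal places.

d(seq1,seq2) = 0.222, d(seq1,seq3) = 0.623, d(seq2,seq3) = 0.623

seq1–seq2: 5/26 sites differ → p ≈ 0.192308, d = −0.75 ln(1 − 0.256411) = 0.222200 ≈ 0.222.
seq1–seq3: 11/26 sites differ → p ≈ 0.423077, d = −0.75 ln(1 − 0.564103) = 0.622762 ≈ 0.623.
seq2–seq3: 11/26 sites differ → p ≈ 0.423077, d = −0.75 ln(1 − 0.564103) = 0.622762 ≈ 0.623.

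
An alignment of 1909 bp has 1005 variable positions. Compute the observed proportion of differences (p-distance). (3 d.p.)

p = 1005/1909 = 0.526453… ≈ 0.526 (to 3 d.p.).

0.526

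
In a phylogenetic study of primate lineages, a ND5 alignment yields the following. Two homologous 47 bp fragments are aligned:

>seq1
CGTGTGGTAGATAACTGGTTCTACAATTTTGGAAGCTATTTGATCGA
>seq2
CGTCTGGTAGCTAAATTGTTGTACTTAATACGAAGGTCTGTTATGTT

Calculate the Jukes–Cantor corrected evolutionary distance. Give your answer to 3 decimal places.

The sequences differ at 18 of 47 sites, so p = 18/47 ≈ 0.382979.
d = −(3/4) ln(1 − 4p/3) = −0.75 ln(1 − 0.510639) = −0.75 ln(0.489361)
  = −0.75 × (-0.714655) = 0.535991 substitutions/site.

0.536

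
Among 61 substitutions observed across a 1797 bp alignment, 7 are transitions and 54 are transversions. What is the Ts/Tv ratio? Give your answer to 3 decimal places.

R = 7/54 = 0.129629… ≈ 0.130 (to 3 d.p.).

0.130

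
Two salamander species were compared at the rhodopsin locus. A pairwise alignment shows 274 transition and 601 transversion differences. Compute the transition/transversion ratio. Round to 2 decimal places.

0.46

R = 274/601 = 0.455906… ≈ 0.46 (to 2 d.p.).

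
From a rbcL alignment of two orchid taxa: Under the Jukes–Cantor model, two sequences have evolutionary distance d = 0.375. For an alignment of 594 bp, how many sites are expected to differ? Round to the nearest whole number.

175

Invert JC69: p = (3/4)(1 − e^(−4d/3)) = 0.75 × (1 − e^(-0.5)) = 0.75 × (1 − 0.606531) = 0.295102.
Expected differing sites = pL ≈ 0.295102 × 594 = 175.290588 ≈ 175.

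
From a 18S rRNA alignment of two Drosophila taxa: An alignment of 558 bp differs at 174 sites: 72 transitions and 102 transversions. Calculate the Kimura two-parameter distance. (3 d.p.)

P = 72/558 ≈ 0.129032 and Q = 102/558 ≈ 0.182796.
Under the Kimura two-parameter model, d = −½ ln(1 − 2P − Q) − ¼ ln(1 − 2Q).
1 − 2P − Q = 0.55914, giving −½ ln(0.55914) = 0.290678.
1 − 2Q = 0.634408, giving −¼ ln(0.634408) = 0.113766.
d = 0.290678 + 0.113766 = 0.404444.

0.404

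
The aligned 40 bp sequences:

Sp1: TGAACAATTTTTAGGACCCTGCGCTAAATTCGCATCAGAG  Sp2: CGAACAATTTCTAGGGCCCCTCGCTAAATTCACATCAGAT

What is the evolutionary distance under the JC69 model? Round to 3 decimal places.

0.199

The sequences differ at 7 of 40 sites (1, 11, 16, 20, 21, 32, 40), so p = 7/40 = 0.175.
d = −(3/4) ln(1 − 4p/3) = −0.75 ln(1 − 0.233333) = −0.75 ln(0.766667)
  = −0.75 × (-0.265703) = 0.199277 substitutions/site.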